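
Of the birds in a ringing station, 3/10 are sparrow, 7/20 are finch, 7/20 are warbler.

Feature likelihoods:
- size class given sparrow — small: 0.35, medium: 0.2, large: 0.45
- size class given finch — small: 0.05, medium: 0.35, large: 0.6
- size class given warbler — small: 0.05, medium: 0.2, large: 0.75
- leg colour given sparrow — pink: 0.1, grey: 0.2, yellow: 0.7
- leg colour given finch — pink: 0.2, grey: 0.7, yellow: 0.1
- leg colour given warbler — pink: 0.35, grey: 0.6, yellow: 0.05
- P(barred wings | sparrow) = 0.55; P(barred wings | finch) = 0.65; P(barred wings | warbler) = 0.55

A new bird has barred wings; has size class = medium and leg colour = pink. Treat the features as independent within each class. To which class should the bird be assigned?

finch

sparrow: 0.3 × 0.2 × 0.1 × 0.55 = 0.0033
finch: 0.35 × 0.35 × 0.2 × 0.65 = 0.015925
warbler: 0.35 × 0.2 × 0.35 × 0.55 = 0.013475
Highest score → finch.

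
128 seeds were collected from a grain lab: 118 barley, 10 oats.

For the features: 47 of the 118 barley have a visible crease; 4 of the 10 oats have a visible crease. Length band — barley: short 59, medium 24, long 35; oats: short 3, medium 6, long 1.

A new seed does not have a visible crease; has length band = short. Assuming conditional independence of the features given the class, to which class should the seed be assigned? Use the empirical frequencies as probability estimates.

barley

barley: (118/128) × (71/118) × (59/118) = 0.27734375
oats: (10/128) × (6/10) × (3/10) = 0.0140625
Highest score → barley.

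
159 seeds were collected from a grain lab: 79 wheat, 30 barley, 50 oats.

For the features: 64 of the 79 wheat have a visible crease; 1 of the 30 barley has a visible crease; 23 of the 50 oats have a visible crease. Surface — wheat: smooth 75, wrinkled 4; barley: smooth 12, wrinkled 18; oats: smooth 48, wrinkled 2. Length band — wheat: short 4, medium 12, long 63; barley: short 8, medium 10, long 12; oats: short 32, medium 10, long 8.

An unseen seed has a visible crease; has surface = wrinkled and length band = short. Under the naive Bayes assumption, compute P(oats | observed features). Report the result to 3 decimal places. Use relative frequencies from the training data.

wheat: (79/159) × (64/79) × (4/79) × (4/79) ≈ 0.00103193
barley: (30/159) × (1/30) × (18/30) × (8/30) ≈ 0.00100629
oats: (50/159) × (23/50) × (2/50) × (32/50) ≈ 0.00370314
P(oats | x) = 0.00370314 / 0.00574136 ≈ 0.645

0.645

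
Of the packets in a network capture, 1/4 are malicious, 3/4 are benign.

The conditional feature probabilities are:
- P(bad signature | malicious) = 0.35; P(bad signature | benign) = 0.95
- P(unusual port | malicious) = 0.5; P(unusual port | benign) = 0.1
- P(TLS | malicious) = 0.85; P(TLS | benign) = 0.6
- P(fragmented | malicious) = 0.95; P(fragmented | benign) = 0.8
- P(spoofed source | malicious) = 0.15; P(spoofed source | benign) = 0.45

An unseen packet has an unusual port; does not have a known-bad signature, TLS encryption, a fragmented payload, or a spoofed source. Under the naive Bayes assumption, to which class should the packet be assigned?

malicious: 0.25 × (1−0.35) × 0.5 × (1−0.85) × (1−0.95) × (1−0.15) = 0.00051796875
benign: 0.75 × (1−0.95) × 0.1 × (1−0.6) × (1−0.8) × (1−0.45) = 0.000165
Highest score → malicious.

malicious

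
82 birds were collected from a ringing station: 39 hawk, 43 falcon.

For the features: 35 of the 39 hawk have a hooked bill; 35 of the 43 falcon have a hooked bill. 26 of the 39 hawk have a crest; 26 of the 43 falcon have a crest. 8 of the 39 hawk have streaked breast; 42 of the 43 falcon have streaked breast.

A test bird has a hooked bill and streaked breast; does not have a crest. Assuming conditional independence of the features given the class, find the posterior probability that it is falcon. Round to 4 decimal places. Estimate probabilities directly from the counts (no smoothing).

hawk: (39/82) × (35/39) × (13/39) × (8/39) ≈ 0.0291849
falcon: (43/82) × (35/43) × (17/43) × (42/43) ≈ 0.164822
P(falcon | x) = 0.164822 / 0.1940069 ≈ 0.8496

0.8496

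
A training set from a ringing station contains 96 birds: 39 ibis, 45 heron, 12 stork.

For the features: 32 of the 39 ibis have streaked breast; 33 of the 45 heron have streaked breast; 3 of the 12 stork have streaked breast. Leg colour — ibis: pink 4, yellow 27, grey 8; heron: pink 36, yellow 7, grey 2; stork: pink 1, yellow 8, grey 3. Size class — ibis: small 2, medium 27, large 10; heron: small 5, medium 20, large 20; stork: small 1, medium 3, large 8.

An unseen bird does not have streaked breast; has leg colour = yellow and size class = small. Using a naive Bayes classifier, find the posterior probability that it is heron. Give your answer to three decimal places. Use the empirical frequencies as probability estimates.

ibis: (39/96) × (7/39) × (27/39) × (2/39) ≈ 0.00258876
heron: (45/96) × (12/45) × (7/45) × (5/45) ≈ 0.00216049
stork: (12/96) × (9/12) × (8/12) × (1/12) ≈ 0.00520833
P(heron | x) = 0.00216049 / 0.00995758 ≈ 0.217

0.217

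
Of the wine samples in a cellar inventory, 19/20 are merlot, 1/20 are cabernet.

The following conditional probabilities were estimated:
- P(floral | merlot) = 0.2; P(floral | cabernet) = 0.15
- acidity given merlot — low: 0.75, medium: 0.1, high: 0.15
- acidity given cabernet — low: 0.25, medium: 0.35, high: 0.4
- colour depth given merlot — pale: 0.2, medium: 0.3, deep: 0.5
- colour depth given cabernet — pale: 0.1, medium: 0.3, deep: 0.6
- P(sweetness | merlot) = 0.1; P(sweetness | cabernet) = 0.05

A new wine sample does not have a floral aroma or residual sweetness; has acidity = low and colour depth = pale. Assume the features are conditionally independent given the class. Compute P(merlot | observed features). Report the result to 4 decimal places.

merlot: 0.95 × (1−0.2) × 0.75 × 0.2 × (1−0.1) = 0.1026
cabernet: 0.05 × (1−0.15) × 0.25 × 0.1 × (1−0.05) = 0.001009375
P(merlot | x) = 0.1026 / 0.103609375 ≈ 0.9903

0.9903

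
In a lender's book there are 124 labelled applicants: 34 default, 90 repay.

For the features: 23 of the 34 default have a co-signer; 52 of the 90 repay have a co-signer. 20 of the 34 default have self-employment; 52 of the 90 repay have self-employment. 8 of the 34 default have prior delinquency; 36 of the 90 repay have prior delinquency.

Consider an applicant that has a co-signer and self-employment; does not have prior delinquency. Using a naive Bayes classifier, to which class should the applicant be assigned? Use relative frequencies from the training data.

default: (34/124) × (23/34) × (20/34) × (26/34) ≈ 0.0834357
repay: (90/124) × (52/90) × (52/90) × (54/90) ≈ 0.145376
Highest score → repay.

repay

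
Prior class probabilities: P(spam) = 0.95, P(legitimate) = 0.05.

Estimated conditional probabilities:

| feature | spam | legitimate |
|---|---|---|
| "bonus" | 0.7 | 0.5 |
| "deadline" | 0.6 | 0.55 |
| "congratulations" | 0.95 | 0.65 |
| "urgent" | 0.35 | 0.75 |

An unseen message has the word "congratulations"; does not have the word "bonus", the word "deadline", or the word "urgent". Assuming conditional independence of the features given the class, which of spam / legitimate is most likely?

spam

spam: 0.95 × (1−0.7) × (1−0.6) × 0.95 × (1−0.35) = 0.070395
legitimate: 0.05 × (1−0.5) × (1−0.55) × 0.65 × (1−0.75) = 0.001828125
Highest score → spam.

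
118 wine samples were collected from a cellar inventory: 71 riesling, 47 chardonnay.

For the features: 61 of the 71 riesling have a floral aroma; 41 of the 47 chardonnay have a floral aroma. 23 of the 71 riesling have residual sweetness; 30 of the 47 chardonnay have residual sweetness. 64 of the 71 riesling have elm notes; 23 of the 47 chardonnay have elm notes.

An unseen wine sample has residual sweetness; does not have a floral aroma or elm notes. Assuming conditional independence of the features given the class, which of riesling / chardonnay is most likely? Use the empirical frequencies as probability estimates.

chardonnay

riesling: (71/118) × (10/71) × (23/71) × (7/71) ≈ 0.00270662
chardonnay: (47/118) × (6/47) × (30/47) × (24/47) ≈ 0.0165732
Highest score → chardonnay.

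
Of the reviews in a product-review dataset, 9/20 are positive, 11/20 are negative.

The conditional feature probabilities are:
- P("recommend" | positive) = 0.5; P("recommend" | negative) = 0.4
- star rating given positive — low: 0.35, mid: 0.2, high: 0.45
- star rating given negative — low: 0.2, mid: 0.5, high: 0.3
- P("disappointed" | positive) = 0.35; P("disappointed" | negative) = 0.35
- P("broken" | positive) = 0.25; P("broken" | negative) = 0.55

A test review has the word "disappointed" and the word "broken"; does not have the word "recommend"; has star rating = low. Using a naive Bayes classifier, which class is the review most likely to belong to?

negative

positive: 0.45 × (1−0.5) × 0.35 × 0.35 × 0.25 = 0.006890625
negative: 0.55 × (1−0.4) × 0.2 × 0.35 × 0.55 = 0.012705
Highest score → negative.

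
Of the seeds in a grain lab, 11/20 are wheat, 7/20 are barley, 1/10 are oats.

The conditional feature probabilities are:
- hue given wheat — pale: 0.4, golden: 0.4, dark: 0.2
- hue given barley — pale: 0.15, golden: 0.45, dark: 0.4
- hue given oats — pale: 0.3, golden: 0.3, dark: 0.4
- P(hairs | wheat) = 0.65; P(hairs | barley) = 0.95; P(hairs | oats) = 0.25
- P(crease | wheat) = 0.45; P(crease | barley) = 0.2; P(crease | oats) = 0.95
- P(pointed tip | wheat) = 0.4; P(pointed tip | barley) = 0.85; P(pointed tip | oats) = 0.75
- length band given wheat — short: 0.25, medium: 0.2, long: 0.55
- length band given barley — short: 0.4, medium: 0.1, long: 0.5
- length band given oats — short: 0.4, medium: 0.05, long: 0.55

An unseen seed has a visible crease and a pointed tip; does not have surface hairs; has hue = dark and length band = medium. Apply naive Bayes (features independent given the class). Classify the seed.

wheat

wheat: 0.55 × 0.2 × (1−0.65) × 0.45 × 0.4 × 0.2 = 0.001386
barley: 0.35 × 0.4 × (1−0.95) × 0.2 × 0.85 × 0.1 = 0.000119
oats: 0.1 × 0.4 × (1−0.25) × 0.95 × 0.75 × 0.05 = 0.00106875
Highest score → wheat.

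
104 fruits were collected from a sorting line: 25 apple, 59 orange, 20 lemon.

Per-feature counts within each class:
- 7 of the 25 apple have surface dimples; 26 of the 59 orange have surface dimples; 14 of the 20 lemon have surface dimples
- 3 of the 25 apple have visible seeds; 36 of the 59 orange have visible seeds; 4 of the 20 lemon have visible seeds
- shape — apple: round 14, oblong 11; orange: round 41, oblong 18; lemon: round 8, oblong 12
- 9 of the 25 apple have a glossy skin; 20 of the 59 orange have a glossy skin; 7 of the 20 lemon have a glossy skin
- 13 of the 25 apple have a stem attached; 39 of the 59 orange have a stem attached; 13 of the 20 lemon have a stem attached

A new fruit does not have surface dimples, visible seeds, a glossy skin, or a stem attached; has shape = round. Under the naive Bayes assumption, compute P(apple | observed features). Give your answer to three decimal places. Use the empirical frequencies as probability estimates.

apple: (25/104) × (18/25) × (22/25) × (14/25) × (16/25) × (12/25) ≈ 0.0262018
orange: (59/104) × (33/59) × (23/59) × (41/59) × (39/59) × (20/59) ≈ 0.019261
lemon: (20/104) × (6/20) × (16/20) × (8/20) × (13/20) × (7/20) = 0.0042
P(apple | x) = 0.0262018 / 0.0496628 ≈ 0.528

0.528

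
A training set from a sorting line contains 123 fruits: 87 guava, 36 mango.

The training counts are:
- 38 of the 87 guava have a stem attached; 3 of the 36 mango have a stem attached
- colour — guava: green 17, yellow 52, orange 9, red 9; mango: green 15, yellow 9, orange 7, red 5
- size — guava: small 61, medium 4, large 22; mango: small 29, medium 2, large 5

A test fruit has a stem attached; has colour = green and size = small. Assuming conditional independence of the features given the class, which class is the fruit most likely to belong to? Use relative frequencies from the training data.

guava

guava: (87/123) × (38/87) × (17/87) × (61/87) ≈ 0.0423271
mango: (36/123) × (3/36) × (15/36) × (29/36) ≈ 0.00818654
Highest score → guava.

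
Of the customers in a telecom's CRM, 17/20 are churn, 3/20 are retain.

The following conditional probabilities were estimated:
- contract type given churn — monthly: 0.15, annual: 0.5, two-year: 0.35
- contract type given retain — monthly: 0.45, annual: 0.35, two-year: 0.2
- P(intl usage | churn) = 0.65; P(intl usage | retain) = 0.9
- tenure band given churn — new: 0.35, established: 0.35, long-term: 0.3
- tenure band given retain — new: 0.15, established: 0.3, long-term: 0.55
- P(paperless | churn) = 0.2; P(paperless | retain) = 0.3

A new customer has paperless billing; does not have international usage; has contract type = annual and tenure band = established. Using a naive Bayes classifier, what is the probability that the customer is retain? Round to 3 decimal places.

churn: 0.85 × 0.5 × (1−0.65) × 0.35 × 0.2 = 0.0104125
retain: 0.15 × 0.35 × (1−0.9) × 0.3 × 0.3 = 0.0004725
P(retain | x) = 0.0004725 / 0.010885 ≈ 0.043

0.043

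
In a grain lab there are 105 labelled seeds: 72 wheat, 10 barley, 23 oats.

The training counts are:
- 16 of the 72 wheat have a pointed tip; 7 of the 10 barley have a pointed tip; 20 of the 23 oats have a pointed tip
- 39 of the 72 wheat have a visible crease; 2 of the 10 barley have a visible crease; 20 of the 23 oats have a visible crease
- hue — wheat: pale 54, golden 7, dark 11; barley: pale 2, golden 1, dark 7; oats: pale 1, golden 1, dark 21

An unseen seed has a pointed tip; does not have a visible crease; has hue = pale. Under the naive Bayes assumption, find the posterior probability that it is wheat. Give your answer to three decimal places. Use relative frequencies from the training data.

0.817

wheat: (72/105) × (16/72) × (33/72) × (54/72) ≈ 0.052381
barley: (10/105) × (7/10) × (8/10) × (2/10) ≈ 0.0106667
oats: (23/105) × (20/23) × (3/23) × (1/23) ≈ 0.00108021
P(wheat | x) = 0.052381 / 0.06412791 ≈ 0.817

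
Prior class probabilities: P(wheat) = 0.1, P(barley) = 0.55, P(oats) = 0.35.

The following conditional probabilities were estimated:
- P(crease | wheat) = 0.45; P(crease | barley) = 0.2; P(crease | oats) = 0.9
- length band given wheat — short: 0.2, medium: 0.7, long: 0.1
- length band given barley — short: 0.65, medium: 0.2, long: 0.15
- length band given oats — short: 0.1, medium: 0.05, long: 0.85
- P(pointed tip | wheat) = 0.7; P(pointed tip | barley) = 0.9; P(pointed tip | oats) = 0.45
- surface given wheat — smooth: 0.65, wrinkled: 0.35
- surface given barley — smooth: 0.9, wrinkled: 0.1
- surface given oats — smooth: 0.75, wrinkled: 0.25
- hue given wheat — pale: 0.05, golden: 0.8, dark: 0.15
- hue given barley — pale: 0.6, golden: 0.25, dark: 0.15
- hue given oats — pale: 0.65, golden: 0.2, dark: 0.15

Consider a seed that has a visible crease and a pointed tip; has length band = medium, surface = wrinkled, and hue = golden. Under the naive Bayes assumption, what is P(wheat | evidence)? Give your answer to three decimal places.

wheat: 0.1 × 0.45 × 0.7 × 0.7 × 0.35 × 0.8 = 0.006174
barley: 0.55 × 0.2 × 0.2 × 0.9 × 0.1 × 0.25 = 0.000495
oats: 0.35 × 0.9 × 0.05 × 0.45 × 0.25 × 0.2 = 0.000354375
P(wheat | x) = 0.006174 / 0.007023375 ≈ 0.879

0.879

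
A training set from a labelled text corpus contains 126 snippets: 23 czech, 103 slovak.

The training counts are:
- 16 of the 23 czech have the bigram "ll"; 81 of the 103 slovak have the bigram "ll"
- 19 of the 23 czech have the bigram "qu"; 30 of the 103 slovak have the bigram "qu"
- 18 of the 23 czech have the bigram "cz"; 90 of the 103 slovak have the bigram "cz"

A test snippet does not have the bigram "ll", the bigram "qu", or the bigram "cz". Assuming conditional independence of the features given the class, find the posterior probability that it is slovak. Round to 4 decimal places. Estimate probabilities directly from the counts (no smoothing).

czech: (23/126) × (7/23) × (4/23) × (5/23) ≈ 0.0021004
slovak: (103/126) × (22/103) × (73/103) × (13/103) ≈ 0.0156187
P(slovak | x) = 0.0156187 / 0.0177191 ≈ 0.8815

0.8815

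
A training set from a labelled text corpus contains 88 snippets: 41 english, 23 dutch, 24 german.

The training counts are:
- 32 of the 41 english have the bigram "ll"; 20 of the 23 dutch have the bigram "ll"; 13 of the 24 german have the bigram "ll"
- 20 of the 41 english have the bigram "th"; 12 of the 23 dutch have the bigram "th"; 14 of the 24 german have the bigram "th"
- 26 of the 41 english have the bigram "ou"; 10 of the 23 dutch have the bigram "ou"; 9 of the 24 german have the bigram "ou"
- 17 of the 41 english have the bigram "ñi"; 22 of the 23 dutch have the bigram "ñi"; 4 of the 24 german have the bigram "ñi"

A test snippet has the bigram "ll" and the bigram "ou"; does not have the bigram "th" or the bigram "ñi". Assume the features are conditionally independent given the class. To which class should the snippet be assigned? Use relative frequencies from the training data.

english

english: (41/88) × (32/41) × (21/41) × (26/41) × (24/41) ≈ 0.0691384
dutch: (23/88) × (20/23) × (11/23) × (10/23) × (1/23) ≈ 0.00205474
german: (24/88) × (13/24) × (10/24) × (9/24) × (20/24) ≈ 0.0192353
Highest score → english.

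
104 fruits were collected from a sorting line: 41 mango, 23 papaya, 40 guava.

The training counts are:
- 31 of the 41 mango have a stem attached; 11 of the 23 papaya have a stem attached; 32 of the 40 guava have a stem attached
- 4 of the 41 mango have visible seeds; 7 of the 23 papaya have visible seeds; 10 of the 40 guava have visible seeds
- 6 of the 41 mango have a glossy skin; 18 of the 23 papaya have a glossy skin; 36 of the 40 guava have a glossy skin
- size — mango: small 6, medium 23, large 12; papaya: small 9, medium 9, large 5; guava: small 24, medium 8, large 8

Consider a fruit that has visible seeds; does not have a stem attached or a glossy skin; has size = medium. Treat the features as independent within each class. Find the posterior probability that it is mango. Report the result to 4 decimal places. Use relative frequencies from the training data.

mango: (41/104) × (10/41) × (4/41) × (35/41) × (23/41) ≈ 0.00449232
papaya: (23/104) × (12/23) × (7/23) × (5/23) × (9/23) ≈ 0.00298727
guava: (40/104) × (8/40) × (10/40) × (4/40) × (8/40) ≈ 0.000384615
P(mango | x) = 0.00449232 / 0.007864205 ≈ 0.5712

0.5712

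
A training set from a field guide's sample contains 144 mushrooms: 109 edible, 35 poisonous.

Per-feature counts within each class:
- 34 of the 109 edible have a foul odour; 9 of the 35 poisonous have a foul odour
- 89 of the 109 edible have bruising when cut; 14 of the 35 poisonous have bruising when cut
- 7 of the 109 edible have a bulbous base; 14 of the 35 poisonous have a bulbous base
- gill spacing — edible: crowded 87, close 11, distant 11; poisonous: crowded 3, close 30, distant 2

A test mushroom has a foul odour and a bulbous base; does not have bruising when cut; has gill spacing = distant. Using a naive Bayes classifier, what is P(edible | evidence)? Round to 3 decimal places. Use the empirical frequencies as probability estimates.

0.247

edible: (109/144) × (34/109) × (20/109) × (7/109) × (11/109) ≈ 0.000280774
poisonous: (35/144) × (9/35) × (21/35) × (14/35) × (2/35) ≈ 0.000857143
P(edible | x) = 0.000280774 / 0.001137917 ≈ 0.247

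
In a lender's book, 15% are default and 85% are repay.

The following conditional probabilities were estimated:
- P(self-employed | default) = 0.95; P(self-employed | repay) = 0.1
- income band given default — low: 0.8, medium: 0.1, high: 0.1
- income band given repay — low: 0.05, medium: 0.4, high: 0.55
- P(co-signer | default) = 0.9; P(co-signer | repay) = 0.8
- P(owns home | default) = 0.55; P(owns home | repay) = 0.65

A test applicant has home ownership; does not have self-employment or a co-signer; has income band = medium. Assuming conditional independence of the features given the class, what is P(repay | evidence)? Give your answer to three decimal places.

0.999

default: 0.15 × (1−0.95) × 0.1 × (1−0.9) × 0.55 = 0.00004125
repay: 0.85 × (1−0.1) × 0.4 × (1−0.8) × 0.65 = 0.03978
P(repay | x) = 0.03978 / 0.03982125 ≈ 0.999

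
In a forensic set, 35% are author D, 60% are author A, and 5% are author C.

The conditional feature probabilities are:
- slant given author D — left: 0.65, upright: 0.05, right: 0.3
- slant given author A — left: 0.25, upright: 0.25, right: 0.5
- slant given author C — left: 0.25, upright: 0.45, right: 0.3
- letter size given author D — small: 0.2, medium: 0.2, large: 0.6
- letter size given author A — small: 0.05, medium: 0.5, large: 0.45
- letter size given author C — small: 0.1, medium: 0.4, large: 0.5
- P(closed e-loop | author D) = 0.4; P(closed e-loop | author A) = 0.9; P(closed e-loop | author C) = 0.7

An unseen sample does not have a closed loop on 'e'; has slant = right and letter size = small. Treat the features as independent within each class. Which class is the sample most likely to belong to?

author D

author D: 0.35 × 0.3 × 0.2 × (1−0.4) = 0.0126
author A: 0.6 × 0.5 × 0.05 × (1−0.9) = 0.0015
author C: 0.05 × 0.3 × 0.1 × (1−0.7) = 0.00045
Highest score → author D.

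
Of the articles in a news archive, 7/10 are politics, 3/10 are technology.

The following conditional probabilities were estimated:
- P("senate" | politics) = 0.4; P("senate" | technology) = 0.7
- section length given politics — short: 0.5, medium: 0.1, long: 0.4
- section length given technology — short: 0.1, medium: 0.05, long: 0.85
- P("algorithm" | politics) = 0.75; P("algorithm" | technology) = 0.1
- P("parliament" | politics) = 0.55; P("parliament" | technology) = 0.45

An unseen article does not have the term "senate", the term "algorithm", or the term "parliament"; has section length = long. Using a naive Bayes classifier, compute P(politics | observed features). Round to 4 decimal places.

0.3329

politics: 0.7 × (1−0.4) × 0.4 × (1−0.75) × (1−0.55) = 0.0189
technology: 0.3 × (1−0.7) × 0.85 × (1−0.1) × (1−0.45) = 0.0378675
P(politics | x) = 0.0189 / 0.0567675 ≈ 0.3329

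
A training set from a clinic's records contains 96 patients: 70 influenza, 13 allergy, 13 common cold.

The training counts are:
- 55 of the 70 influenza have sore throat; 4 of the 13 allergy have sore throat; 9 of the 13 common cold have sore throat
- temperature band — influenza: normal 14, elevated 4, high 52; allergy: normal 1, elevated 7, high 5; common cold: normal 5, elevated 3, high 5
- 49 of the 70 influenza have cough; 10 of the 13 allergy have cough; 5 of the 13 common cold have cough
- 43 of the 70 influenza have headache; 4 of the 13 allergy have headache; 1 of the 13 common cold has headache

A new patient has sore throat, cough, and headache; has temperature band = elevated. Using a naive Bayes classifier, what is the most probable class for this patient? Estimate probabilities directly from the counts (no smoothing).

influenza

influenza: (70/96) × (55/70) × (4/70) × (49/70) × (43/70) ≈ 0.0140774
allergy: (13/96) × (4/13) × (7/13) × (10/13) × (4/13) ≈ 0.00531027
common cold: (13/96) × (9/13) × (3/13) × (5/13) × (1/13) ≈ 0.000640077
Highest score → influenza.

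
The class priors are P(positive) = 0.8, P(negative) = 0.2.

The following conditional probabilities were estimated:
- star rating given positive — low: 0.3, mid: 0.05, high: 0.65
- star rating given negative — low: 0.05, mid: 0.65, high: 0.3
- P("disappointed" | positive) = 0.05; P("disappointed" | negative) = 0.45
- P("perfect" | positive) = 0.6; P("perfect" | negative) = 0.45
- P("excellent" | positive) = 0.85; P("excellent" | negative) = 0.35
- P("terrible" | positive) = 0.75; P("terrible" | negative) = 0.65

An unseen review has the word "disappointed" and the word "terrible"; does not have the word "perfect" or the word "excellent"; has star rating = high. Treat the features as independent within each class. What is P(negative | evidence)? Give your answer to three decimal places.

positive: 0.8 × 0.65 × 0.05 × (1−0.6) × (1−0.85) × 0.75 = 0.00117
negative: 0.2 × 0.3 × 0.45 × (1−0.45) × (1−0.35) × 0.65 = 0.006274125
P(negative | x) = 0.006274125 / 0.007444125 ≈ 0.843

0.843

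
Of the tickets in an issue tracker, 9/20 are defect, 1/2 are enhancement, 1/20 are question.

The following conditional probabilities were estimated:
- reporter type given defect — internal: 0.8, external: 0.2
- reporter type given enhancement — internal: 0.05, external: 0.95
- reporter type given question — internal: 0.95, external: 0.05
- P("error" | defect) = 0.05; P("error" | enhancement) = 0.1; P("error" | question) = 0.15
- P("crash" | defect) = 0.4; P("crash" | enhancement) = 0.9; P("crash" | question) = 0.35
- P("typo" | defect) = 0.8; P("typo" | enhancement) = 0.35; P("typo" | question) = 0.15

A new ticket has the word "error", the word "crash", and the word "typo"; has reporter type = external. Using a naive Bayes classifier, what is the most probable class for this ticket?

enhancement

defect: 0.45 × 0.2 × 0.05 × 0.4 × 0.8 = 0.00144
enhancement: 0.5 × 0.95 × 0.1 × 0.9 × 0.35 = 0.0149625
question: 0.05 × 0.05 × 0.15 × 0.35 × 0.15 = 0.0000196875
Highest score → enhancement.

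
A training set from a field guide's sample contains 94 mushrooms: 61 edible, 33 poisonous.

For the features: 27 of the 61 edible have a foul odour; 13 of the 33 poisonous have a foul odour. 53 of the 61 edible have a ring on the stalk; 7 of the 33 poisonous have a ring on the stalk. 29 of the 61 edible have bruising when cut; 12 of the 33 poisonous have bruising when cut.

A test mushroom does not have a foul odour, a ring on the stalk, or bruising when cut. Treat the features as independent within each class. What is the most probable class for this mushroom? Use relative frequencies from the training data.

poisonous

edible: (61/94) × (34/61) × (8/61) × (32/61) ≈ 0.0248846
poisonous: (33/94) × (20/33) × (26/33) × (21/33) ≈ 0.106676
Highest score → poisonous.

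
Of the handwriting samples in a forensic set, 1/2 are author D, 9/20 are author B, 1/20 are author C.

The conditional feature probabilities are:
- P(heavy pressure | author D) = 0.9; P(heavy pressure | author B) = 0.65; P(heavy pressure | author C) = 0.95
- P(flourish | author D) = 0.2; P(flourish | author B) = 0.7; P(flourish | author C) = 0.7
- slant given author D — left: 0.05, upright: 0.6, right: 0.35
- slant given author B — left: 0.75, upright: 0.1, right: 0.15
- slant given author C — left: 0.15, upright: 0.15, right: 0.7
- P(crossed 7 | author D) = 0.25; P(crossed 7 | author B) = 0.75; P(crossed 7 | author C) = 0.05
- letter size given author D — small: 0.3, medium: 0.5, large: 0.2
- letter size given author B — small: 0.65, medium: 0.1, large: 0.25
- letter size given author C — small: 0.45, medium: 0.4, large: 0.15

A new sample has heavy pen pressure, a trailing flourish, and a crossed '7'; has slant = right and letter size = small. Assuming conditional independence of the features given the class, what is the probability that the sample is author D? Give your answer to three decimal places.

0.132

author D: 0.5 × 0.9 × 0.2 × 0.35 × 0.25 × 0.3 = 0.0023625
author B: 0.45 × 0.65 × 0.7 × 0.15 × 0.75 × 0.65 = 0.01497234375
author C: 0.05 × 0.95 × 0.7 × 0.7 × 0.05 × 0.45 = 0.0005236875
P(author D | x) = 0.0023625 / 0.01785853125 ≈ 0.132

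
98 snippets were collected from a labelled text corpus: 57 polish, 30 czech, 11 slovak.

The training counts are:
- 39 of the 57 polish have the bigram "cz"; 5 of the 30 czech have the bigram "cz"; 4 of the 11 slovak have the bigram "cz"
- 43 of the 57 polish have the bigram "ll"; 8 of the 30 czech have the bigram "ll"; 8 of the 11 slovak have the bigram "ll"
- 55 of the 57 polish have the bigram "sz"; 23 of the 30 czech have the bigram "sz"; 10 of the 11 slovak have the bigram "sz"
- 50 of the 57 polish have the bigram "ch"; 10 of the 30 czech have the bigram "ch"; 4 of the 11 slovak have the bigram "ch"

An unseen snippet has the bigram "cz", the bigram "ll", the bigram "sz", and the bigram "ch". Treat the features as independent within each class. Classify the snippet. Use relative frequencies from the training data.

polish: (57/98) × (39/57) × (43/57) × (55/57) × (50/57) ≈ 0.254106
czech: (30/98) × (5/30) × (8/30) × (23/30) × (10/30) ≈ 0.00347695
slovak: (11/98) × (4/11) × (8/11) × (10/11) × (4/11) ≈ 0.00981309
Highest score → polish.

polish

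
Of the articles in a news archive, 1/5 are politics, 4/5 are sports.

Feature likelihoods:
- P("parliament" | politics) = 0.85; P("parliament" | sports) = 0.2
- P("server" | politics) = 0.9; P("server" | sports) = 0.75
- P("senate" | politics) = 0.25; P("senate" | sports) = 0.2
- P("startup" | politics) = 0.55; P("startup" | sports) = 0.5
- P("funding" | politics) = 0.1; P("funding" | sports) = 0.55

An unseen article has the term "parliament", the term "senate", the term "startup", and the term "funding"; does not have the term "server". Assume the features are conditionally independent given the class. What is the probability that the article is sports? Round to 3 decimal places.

politics: 0.2 × 0.85 × (1−0.9) × 0.25 × 0.55 × 0.1 = 0.00023375
sports: 0.8 × 0.2 × (1−0.75) × 0.2 × 0.5 × 0.55 = 0.0022
P(sports | x) = 0.0022 / 0.00243375 ≈ 0.904

0.904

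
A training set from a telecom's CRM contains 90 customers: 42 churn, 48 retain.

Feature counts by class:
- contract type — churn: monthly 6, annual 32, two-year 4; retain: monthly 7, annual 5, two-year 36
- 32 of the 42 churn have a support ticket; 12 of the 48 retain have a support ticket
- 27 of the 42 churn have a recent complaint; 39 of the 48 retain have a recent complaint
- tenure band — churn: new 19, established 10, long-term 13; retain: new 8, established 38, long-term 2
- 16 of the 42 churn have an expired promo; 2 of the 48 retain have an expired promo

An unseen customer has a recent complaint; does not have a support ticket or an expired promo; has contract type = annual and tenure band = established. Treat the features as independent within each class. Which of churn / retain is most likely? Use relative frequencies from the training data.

retain

churn: (42/90) × (32/42) × (10/42) × (27/42) × (10/42) × (26/42) ≈ 0.00802135
retain: (48/90) × (5/48) × (36/48) × (39/48) × (38/48) × (46/48) ≈ 0.0256845
Highest score → retain.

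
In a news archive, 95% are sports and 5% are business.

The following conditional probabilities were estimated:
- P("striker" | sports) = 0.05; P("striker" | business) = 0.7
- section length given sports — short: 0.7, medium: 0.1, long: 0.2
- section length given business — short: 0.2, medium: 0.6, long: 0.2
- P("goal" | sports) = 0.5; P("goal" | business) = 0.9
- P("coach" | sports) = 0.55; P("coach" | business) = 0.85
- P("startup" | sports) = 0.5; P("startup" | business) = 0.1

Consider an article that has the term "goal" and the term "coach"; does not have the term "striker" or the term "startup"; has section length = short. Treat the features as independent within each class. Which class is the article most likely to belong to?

sports: 0.95 × (1−0.05) × 0.7 × 0.5 × 0.55 × (1−0.5) = 0.086865625
business: 0.05 × (1−0.7) × 0.2 × 0.9 × 0.85 × (1−0.1) = 0.0020655
Highest score → sports.

sports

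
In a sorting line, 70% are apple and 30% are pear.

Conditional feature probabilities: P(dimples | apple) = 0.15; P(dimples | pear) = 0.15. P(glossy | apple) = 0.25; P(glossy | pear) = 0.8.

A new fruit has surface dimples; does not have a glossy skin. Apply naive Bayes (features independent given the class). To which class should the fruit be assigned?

apple: 0.7 × 0.15 × (1−0.25) = 0.07875
pear: 0.3 × 0.15 × (1−0.8) = 0.009
Highest score → apple.

apple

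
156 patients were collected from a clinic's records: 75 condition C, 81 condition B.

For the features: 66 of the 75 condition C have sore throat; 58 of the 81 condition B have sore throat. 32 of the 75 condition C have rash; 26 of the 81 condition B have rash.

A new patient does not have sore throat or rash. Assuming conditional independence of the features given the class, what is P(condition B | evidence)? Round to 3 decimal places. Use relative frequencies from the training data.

condition C: (75/156) × (9/75) × (43/75) ≈ 0.0330769
condition B: (81/156) × (23/81) × (55/81) ≈ 0.100111
P(condition B | x) = 0.100111 / 0.1331879 ≈ 0.752

0.752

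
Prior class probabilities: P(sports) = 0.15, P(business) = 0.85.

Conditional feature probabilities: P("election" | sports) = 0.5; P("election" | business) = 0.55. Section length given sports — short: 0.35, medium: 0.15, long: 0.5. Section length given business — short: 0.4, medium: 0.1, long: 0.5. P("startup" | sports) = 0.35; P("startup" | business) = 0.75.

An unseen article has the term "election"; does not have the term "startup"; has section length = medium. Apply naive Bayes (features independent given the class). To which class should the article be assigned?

business

sports: 0.15 × 0.5 × 0.15 × (1−0.35) = 0.0073125
business: 0.85 × 0.55 × 0.1 × (1−0.75) = 0.0116875
Highest score → business.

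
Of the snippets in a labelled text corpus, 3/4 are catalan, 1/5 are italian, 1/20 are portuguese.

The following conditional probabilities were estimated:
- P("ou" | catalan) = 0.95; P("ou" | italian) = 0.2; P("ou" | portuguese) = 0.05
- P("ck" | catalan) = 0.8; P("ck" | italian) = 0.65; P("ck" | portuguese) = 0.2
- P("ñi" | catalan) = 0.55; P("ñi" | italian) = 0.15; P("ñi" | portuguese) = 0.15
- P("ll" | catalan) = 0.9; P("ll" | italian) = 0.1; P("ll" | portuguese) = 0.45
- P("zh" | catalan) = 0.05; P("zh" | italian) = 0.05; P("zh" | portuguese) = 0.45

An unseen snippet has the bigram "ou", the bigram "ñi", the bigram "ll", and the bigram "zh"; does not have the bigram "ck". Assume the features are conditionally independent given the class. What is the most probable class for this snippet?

catalan: 0.75 × 0.95 × (1−0.8) × 0.55 × 0.9 × 0.05 = 0.003526875
italian: 0.2 × 0.2 × (1−0.65) × 0.15 × 0.1 × 0.05 = 0.0000105
portuguese: 0.05 × 0.05 × (1−0.2) × 0.15 × 0.45 × 0.45 = 0.00006075
Highest score → catalan.

catalan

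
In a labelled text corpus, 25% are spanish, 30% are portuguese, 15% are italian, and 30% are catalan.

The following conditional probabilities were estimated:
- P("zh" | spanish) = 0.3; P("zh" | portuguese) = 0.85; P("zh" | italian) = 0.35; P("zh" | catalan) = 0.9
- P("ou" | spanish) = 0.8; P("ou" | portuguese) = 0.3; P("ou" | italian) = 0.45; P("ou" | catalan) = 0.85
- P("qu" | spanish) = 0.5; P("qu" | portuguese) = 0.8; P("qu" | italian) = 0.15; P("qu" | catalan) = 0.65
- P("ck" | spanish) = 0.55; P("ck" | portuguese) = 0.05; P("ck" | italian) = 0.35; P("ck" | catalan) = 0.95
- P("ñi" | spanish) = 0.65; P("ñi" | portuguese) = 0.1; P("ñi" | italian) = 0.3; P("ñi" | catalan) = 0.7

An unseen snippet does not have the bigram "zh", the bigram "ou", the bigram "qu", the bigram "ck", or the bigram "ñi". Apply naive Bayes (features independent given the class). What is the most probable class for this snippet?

spanish: 0.25 × (1−0.3) × (1−0.8) × (1−0.5) × (1−0.55) × (1−0.65) = 0.00275625
portuguese: 0.3 × (1−0.85) × (1−0.3) × (1−0.8) × (1−0.05) × (1−0.1) = 0.0053865
italian: 0.15 × (1−0.35) × (1−0.45) × (1−0.15) × (1−0.35) × (1−0.3) = 0.02073946875
catalan: 0.3 × (1−0.9) × (1−0.85) × (1−0.65) × (1−0.95) × (1−0.7) = 0.000023625
Highest score → italian.

italian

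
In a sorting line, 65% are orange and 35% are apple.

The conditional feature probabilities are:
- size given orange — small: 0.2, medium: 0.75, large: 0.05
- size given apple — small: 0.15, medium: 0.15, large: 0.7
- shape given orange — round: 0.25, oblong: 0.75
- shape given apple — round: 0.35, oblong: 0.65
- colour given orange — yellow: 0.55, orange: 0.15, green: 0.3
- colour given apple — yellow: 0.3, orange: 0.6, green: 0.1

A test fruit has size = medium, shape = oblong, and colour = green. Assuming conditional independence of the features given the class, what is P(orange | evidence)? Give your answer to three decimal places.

orange: 0.65 × 0.75 × 0.75 × 0.3 = 0.1096875
apple: 0.35 × 0.15 × 0.65 × 0.1 = 0.0034125
P(orange | x) = 0.1096875 / 0.1131 ≈ 0.970

0.970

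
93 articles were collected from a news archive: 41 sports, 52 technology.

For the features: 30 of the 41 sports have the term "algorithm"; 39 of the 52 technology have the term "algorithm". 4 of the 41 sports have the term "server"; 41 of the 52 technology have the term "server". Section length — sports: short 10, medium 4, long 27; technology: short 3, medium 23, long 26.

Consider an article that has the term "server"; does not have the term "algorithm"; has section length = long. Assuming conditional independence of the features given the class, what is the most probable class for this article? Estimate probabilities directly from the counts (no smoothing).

technology

sports: (41/93) × (11/41) × (4/41) × (27/41) ≈ 0.00759916
technology: (52/93) × (13/52) × (41/52) × (26/52) ≈ 0.0551075
Highest score → technology.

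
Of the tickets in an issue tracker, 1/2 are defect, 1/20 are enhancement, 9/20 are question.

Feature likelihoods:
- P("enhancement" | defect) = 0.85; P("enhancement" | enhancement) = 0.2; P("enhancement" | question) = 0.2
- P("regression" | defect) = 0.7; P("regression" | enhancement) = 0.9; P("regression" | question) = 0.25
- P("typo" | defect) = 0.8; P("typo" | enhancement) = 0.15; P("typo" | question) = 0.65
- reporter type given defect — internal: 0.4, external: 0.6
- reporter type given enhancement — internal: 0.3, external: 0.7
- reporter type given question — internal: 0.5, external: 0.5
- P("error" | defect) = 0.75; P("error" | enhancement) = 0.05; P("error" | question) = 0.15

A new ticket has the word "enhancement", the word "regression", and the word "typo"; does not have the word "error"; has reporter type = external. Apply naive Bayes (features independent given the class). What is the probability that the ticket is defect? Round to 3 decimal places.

defect: 0.5 × 0.85 × 0.7 × 0.8 × 0.6 × (1−0.75) = 0.0357
enhancement: 0.05 × 0.2 × 0.9 × 0.15 × 0.7 × (1−0.05) = 0.00089775
question: 0.45 × 0.2 × 0.25 × 0.65 × 0.5 × (1−0.15) = 0.006215625
P(defect | x) = 0.0357 / 0.042813375 ≈ 0.834

0.834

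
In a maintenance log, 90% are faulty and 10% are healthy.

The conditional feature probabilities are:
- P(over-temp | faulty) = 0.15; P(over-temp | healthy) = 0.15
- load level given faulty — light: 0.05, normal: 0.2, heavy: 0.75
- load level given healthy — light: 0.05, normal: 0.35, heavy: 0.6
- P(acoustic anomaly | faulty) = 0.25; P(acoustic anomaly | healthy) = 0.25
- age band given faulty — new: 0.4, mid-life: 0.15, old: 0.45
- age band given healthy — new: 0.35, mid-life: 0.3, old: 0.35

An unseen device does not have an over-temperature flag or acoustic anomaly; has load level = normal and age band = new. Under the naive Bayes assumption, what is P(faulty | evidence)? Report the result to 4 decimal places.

faulty: 0.9 × (1−0.15) × 0.2 × (1−0.25) × 0.4 = 0.0459
healthy: 0.1 × (1−0.15) × 0.35 × (1−0.25) × 0.35 = 0.007809375
P(faulty | x) = 0.0459 / 0.053709375 ≈ 0.8546

0.8546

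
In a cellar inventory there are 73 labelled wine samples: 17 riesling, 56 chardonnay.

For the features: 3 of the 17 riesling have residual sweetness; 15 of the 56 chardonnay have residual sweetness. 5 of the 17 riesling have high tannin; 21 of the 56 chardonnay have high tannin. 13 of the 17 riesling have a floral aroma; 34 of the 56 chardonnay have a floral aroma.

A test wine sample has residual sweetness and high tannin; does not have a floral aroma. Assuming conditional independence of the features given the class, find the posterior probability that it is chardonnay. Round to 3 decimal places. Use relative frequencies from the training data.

riesling: (17/73) × (3/17) × (5/17) × (4/17) ≈ 0.00284401
chardonnay: (56/73) × (15/56) × (21/56) × (22/56) ≈ 0.0302715
P(chardonnay | x) = 0.0302715 / 0.03311551 ≈ 0.914

0.914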